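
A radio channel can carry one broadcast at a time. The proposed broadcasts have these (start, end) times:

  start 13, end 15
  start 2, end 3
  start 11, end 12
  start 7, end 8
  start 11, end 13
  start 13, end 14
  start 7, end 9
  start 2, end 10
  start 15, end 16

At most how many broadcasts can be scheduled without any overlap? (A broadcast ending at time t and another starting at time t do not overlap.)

5

Sort by end time and greedily take each interval whose start is ≥ the last chosen end.
Sorted by end: (2,3)  (7,8)  (7,9)  (2,10)  (11,12)  (11,13)  (13,14)  (13,15)  (15,16)
take (2,3); take (7,8); skip (2,10); take (11,12); take (13,14); skip (13,15); take (15,16).
Selected 5 broadcasts.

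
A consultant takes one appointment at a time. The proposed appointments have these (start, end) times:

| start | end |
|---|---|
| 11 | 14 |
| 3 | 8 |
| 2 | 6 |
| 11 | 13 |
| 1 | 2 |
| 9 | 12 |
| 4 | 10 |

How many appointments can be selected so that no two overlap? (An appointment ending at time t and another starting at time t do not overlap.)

3

By end time: (1,2), (2,6), (3,8), (4,10), (9,12), (11,13), (11,14).
Pick (1,2); next start ≥ 2 → (2,6); next start ≥ 6 → (9,12).
Selected 3 appointments.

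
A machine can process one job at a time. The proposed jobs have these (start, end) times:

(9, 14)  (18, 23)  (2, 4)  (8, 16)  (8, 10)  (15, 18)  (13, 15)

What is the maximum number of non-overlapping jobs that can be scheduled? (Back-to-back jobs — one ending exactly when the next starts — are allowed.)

Order by finish time; keep every interval that doesn't clash with the previous kept one.
By end time: (2,4), (8,10), (9,14), (13,15), (8,16), (15,18), (18,23).
Pick (2,4); next start ≥ 4 → (8,10); next start ≥ 10 → (13,15); next start ≥ 15 → (15,18); next start ≥ 18 → (18,23).
Selected 5 jobs.

5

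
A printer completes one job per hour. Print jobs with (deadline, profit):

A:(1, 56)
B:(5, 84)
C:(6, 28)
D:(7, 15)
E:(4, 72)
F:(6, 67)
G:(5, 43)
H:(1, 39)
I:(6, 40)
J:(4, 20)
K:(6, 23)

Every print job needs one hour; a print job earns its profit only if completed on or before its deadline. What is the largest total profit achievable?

Take jobs in profit order; each goes to the latest open slot no later than its deadline.
Profit order: B=84 E=72 F=67 A=56 G=43 I=40 H=39 C=28 K=23 J=20 D=15
Assign: B→slot 5, E→slot 4, F→slot 6, A→slot 1, G→slot 3, I→slot 2, H skipped, C skipped, K skipped, J skipped, D→slot 7.
Slots: [1:A] [2:I] [3:G] [4:E] [5:B] [6:F] [7:D]
Profit = 56 + 40 + 43 + 72 + 84 + 67 + 15 = 377

377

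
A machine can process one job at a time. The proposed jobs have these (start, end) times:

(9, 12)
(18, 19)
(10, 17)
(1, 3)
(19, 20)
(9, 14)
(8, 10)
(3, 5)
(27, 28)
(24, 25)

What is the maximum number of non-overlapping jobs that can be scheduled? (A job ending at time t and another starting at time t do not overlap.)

8

Sorted by end: (1,3)  (3,5)  (8,10)  (9,12)  (9,14)  (10,17)  (18,19)  (19,20)  (24,25)  (27,28)
take (1,3); take (3,5); take (8,10); take (10,17); take (18,19); take (19,20); take (24,25); take (27,28).
Selected 8 jobs.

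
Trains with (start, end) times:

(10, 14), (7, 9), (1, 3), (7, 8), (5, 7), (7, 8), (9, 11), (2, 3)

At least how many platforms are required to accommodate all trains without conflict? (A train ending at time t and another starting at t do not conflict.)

3

Events (time:±→running): 1:+→1 2:+→2 3:-→1 3:-→0 5:+→1 7:-→0 7:+→1 7:+→2 7:+→3 … peak 3.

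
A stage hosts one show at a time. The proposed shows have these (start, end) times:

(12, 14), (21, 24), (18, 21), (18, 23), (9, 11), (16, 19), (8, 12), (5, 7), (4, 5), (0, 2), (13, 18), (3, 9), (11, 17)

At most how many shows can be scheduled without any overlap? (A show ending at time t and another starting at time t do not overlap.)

Sort by end time and greedily take each interval whose start is ≥ the last chosen end.
By end time: (0,2), (4,5), (5,7), (3,9), (9,11), (8,12), (12,14), (11,17), (13,18), (16,19), (18,21), (18,23), (21,24).
Pick (0,2); next start ≥ 2 → (4,5); next start ≥ 5 → (5,7); next start ≥ 7 → (9,11); next start ≥ 11 → (12,14); next start ≥ 14 → (16,19); next start ≥ 19 → (21,24).
Selected 7 shows.

7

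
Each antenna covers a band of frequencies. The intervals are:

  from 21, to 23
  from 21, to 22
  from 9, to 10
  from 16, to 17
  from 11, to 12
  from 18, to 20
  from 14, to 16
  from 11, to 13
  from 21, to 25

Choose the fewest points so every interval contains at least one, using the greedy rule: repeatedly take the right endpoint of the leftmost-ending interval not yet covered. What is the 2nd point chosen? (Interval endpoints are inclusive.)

12

By right end: [9,10]  [11,12]  [11,13]  [14,16]  [16,17]  [18,20]  [21,22]  [21,23]  [21,25]
[9,10] uncovered → point at 10; [11,12] uncovered → point at 12; [14,16] uncovered → point at 16; [18,20] uncovered → point at 20; [21,22] uncovered → point at 22.
Points: 10, 12, 16, 20, 22 (5 total).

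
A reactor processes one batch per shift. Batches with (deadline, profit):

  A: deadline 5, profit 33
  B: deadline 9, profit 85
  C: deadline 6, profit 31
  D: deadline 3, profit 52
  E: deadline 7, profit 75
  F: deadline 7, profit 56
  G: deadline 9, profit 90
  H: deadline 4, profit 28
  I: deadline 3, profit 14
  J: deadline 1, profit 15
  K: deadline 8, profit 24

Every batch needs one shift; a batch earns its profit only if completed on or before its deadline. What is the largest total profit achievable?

Take jobs in profit order; each goes to the latest open slot no later than its deadline.
Profit order: G=90 B=85 E=75 F=56 D=52 A=33 C=31 H=28 K=24 J=15 I=14
Assign: G→slot 9, B→slot 8, E→slot 7, F→slot 6, D→slot 3, A→slot 5, C→slot 4, H→slot 2, K→slot 1, J skipped, I skipped.
Slots: [1:K] [2:H] [3:D] [4:C] [5:A] [6:F] [7:E] [8:B] [9:G]
Profit = 24 + 28 + 52 + 31 + 33 + 56 + 75 + 85 + 90 = 474

474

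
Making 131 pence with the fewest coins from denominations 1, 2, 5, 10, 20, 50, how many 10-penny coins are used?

1

131 = 2×50 + 1×20 + 1×10 + 1×1
Count of 10: 1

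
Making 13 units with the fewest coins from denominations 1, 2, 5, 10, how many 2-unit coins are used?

1

Use the largest denomination that fits, subtract, and repeat.
13 − 1×10→3 − 1×2→1 − 1×1→0
Count of 2: 1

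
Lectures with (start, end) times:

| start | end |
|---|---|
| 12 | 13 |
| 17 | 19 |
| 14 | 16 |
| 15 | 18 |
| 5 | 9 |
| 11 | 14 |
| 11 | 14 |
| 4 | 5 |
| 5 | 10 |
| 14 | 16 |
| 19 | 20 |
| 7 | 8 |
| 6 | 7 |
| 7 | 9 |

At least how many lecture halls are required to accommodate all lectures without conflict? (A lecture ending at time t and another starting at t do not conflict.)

4

starts: [4, 5, 5, 6, 7, 7, 11, 11, 12, 14, 14, 15, 17, 19]
ends:   [5, 7, 8, 9, 9, 10, 13, 14, 14, 16, 16, 18, 19, 20]
s4→1 e5→0 s5→1 s5→2 s6→3 e7→2 s7→3 s7→4  — peak 4.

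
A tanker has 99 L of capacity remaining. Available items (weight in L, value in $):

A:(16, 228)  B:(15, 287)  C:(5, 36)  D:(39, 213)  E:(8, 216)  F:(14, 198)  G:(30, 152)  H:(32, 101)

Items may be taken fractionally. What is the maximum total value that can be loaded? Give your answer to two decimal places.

1188.13

Order: E (216/8=27.00) > B (287/15=19.13) > A (228/16=14.25) > F (198/14=14.14) > C (36/5=7.20) > D (213/39=5.46) > G (152/30=5.07) > H (101/32=3.16)
Fill: take E (8 @ 216) → take B (15 @ 287) → take A (16 @ 228) → take F (14 @ 198) → take C (5 @ 36) → take D (39 @ 213) → take 2/30 of G → 10.13; 99/99 used.
Total value = 1188.13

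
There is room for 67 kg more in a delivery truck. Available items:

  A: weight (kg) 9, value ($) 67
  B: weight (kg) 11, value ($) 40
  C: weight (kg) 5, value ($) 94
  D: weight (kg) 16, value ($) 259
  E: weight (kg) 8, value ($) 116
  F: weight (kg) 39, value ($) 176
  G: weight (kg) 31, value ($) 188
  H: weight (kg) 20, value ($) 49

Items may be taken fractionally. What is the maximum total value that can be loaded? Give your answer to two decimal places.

711.87

Sort by value per unit weight and fill in that order.
Order: C (94/5=18.80) > D (259/16=16.19) > E (116/8=14.50) > A (67/9=7.44) > G (188/31=6.06) > F (176/39=4.51) > B (40/11=3.64) > H (49/20=2.45)
Fill: take C (5 @ 94) → take D (16 @ 259) → take E (8 @ 116) → take A (9 @ 67) → take 29/31 of G → 175.87; 67/67 used.
Total value = 711.87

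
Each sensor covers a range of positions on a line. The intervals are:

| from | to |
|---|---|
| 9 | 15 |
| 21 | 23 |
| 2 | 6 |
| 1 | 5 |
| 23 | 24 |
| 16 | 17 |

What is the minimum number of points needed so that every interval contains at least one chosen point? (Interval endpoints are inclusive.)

Sorted: [1,5] [2,6] [9,15] [16,17] [21,23] [23,24]
{[1,5],[2,6]} hit by 5; {[9,15]} hit by 15; {[16,17]} hit by 17; {[21,23],[23,24]} hit by 23.
Points: 5, 15, 17, 23 (4 total).

4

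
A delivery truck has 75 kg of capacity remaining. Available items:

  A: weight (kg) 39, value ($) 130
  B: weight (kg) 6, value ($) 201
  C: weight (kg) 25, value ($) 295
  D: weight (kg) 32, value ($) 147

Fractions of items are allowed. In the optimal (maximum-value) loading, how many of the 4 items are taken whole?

Order: B (201/6=33.50) > C (295/25=11.80) > D (147/32=4.59) > A (130/39=3.33)
Fill: take B (6 @ 201) → take C (25 @ 295) → take D (32 @ 147) → take 12/39 of A → 40.00; 75/75 used.
3 item(s) taken whole; one partial (take 12/39 of A).

3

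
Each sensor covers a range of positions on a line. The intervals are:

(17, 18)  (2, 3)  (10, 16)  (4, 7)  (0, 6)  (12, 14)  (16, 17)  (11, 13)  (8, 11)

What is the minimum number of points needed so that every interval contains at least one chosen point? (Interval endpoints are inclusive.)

Sorted: [2,3] [0,6] [4,7] [8,11] [11,13] [12,14] [10,16] [16,17] [17,18]
{[2,3],[0,6]} hit by 3; {[4,7]} hit by 7; {[8,11],[11,13]} hit by 11; {[12,14],[10,16]} hit by 14; {[16,17],[17,18]} hit by 17.
Points: 3, 7, 11, 14, 17 (5 total).

5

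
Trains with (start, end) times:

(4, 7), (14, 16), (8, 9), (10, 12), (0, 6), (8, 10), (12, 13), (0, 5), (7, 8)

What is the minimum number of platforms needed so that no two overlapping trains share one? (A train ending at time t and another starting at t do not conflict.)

Events (time:±→running): 0:+→1 0:+→2 4:+→3 … peak 3.

3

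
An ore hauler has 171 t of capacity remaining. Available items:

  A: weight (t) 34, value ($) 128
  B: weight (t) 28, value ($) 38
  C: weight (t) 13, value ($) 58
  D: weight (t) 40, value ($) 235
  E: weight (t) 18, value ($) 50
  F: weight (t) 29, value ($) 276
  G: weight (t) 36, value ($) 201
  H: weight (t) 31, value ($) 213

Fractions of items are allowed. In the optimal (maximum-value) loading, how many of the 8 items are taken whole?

Order: F (276/29=9.52) > H (213/31=6.87) > D (235/40=5.88) > G (201/36=5.58) > C (58/13=4.46) > A (128/34=3.76) > E (50/18=2.78) > B (38/28=1.36)
Fill: take F (29 @ 276) → take H (31 @ 213) → take D (40 @ 235) → take G (36 @ 201) → take C (13 @ 58) → take 22/34 of A → 82.82; 171/171 used.
5 item(s) taken whole; one partial (take 22/34 of A).

5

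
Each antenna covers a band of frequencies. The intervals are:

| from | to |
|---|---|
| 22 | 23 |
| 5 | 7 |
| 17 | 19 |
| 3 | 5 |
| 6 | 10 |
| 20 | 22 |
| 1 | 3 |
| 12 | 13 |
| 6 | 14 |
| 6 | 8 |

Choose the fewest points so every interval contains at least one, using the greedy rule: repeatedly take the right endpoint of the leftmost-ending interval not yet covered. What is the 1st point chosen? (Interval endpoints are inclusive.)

Process intervals by earliest right end; each time one isn't hit yet, stab at its right endpoint.
By right end: [1,3]  [3,5]  [5,7]  [6,8]  [6,10]  [12,13]  [6,14]  [17,19]  [20,22]  [22,23]
[1,3] uncovered → point at 3; [5,7] uncovered → point at 7; [12,13] uncovered → point at 13; [17,19] uncovered → point at 19; [20,22] uncovered → point at 22.
Points: 3, 7, 13, 19, 22 (5 total).

3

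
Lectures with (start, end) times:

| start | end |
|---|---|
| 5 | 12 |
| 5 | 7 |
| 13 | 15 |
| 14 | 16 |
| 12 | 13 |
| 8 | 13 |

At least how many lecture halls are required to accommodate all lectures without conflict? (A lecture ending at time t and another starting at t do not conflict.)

The answer is the maximum number of intervals overlapping at any instant.
Events (time:±→running): 5:+→1 5:+→2 … peak 2.

2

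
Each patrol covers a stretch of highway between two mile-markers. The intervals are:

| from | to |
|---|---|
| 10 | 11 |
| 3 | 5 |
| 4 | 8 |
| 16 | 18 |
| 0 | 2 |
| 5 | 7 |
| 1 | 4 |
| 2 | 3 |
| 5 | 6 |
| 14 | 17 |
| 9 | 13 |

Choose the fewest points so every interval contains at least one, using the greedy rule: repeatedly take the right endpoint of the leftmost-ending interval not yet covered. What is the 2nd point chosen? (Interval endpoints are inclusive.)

Sort by right endpoint; whenever an interval is uncovered, place a point at its right end.
Sorted: [0,2] [2,3] [1,4] [3,5] [5,6] [5,7] [4,8] [10,11] [9,13] [14,17] [16,18]
{[0,2],[2,3],[1,4]} hit by 2; {[3,5],[5,6],[5,7],[4,8]} hit by 5; {[10,11],[9,13]} hit by 11; {[14,17],[16,18]} hit by 17.
Points: 2, 5, 11, 17 (4 total).

5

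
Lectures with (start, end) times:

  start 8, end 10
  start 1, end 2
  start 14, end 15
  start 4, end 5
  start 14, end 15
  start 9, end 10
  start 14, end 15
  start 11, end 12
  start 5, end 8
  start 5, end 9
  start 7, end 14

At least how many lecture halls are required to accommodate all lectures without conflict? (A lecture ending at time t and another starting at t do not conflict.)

Count concurrent intervals with a sweep; the peak is the room count.
starts: [1, 4, 5, 5, 7, 8, 9, 11, 14, 14, 14]
ends:   [2, 5, 8, 9, 10, 10, 12, 14, 15, 15, 15]
s1→1 e2→0 s4→1 e5→0 s5→1 s5→2 s7→3  — peak 3.

3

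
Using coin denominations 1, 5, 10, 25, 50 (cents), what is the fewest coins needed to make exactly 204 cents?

8

204 = 4×50 + 4×1
Total coins = 4 + 4 = 8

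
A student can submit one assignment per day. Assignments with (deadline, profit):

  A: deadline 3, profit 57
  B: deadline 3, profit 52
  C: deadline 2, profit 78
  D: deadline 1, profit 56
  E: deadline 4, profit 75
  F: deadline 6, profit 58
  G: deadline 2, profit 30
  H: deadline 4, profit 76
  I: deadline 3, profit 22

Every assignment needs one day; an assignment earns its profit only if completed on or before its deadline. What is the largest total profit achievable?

Sort by profit descending; place each in the latest free slot ≤ its deadline.
Profit order: C=78 H=76 E=75 F=58 A=57 D=56 B=52 G=30 I=22
Assign: C→slot 2, H→slot 4, E→slot 3, F→slot 6, A→slot 1, D skipped, B skipped, G skipped, I skipped.
Slots: [1:A] [2:C] [3:E] [4:H] [6:F]
Profit = 57 + 78 + 75 + 76 + 58 = 344

344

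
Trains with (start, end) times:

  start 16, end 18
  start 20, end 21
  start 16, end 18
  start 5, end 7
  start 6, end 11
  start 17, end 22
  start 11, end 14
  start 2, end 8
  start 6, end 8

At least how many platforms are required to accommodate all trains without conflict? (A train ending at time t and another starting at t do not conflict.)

4

Count concurrent intervals with a sweep; the peak is the room count.
Events (time:±→running): 2:+→1 5:+→2 6:+→3 6:+→4 … peak 4.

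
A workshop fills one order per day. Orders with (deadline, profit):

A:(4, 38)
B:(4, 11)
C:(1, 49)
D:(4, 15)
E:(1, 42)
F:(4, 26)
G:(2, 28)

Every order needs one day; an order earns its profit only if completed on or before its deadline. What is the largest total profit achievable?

By profit: C(d1,49), E(d1,42), A(d4,38), G(d2,28), F(d4,26), D(d4,15), B(d4,11)
C→slot 1; E skipped; A→slot 4; G→slot 2; F→slot 3; D skipped; B skipped.
Profit = 49 + 28 + 26 + 38 = 141

141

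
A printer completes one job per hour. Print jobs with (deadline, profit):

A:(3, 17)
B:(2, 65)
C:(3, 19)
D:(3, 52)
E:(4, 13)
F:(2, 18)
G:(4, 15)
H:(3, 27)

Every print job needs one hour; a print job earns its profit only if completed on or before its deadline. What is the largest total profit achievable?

159

Take jobs in profit order; each goes to the latest open slot no later than its deadline.
By profit: B(d2,65), D(d3,52), H(d3,27), C(d3,19), F(d2,18), A(d3,17), G(d4,15), E(d4,13)
B→slot 2; D→slot 3; H→slot 1; C skipped; F skipped; A skipped; G→slot 4; E skipped.
Profit = 27 + 65 + 52 + 15 = 159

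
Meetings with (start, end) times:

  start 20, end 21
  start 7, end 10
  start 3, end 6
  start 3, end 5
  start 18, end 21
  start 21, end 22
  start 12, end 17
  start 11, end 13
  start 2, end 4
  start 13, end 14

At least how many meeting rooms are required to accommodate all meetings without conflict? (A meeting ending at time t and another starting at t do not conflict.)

Count concurrent intervals with a sweep; the peak is the room count.
starts: [2, 3, 3, 7, 11, 12, 13, 18, 20, 21]
ends:   [4, 5, 6, 10, 13, 14, 17, 21, 21, 22]
s2→1 s3→2 s3→3  — peak 3.

3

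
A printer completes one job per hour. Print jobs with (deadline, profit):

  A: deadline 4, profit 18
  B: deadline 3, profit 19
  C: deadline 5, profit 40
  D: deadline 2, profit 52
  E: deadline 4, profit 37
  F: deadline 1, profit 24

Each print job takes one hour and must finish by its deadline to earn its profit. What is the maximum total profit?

Sort by profit descending; place each in the latest free slot ≤ its deadline.
By profit: D(d2,52), C(d5,40), E(d4,37), F(d1,24), B(d3,19), A(d4,18)
D→slot 2; C→slot 5; E→slot 4; F→slot 1; B→slot 3; A skipped.
Profit = 24 + 52 + 19 + 37 + 40 = 172

172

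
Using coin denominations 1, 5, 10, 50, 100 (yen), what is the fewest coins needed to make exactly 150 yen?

2

150 = 1×100 + 1×50
Total coins = 1 + 1 = 2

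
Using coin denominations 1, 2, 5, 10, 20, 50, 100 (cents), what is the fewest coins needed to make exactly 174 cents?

Greedy: take as many of the largest coin as possible, then repeat with the remainder.
174 = 1×100 + 1×50 + 1×20 + 2×2
Total coins = 1 + 1 + 1 + 2 = 5

5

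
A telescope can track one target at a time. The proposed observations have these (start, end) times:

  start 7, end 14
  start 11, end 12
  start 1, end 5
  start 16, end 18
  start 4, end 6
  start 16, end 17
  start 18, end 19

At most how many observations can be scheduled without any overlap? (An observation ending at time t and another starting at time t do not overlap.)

4

Order by finish time; keep every interval that doesn't clash with the previous kept one.
Sorted by end: (1,5)  (4,6)  (11,12)  (7,14)  (16,17)  (16,18)  (18,19)
take (1,5); take (11,12); take (16,17); skip (16,18); take (18,19).
Selected 4 observations.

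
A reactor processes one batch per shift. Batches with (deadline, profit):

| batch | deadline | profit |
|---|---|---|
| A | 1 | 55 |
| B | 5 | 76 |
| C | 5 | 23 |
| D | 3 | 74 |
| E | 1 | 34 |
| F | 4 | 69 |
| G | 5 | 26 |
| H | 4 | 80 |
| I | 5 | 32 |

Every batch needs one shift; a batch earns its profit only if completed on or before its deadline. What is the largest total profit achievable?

354

Take jobs in profit order; each goes to the latest open slot no later than its deadline.
By profit: H(d4,80), B(d5,76), D(d3,74), F(d4,69), A(d1,55), E(d1,34), I(d5,32), G(d5,26), C(d5,23)
H→slot 4; B→slot 5; D→slot 3; F→slot 2; A→slot 1; E skipped; I skipped; G skipped; C skipped.
Profit = 55 + 69 + 74 + 80 + 76 = 354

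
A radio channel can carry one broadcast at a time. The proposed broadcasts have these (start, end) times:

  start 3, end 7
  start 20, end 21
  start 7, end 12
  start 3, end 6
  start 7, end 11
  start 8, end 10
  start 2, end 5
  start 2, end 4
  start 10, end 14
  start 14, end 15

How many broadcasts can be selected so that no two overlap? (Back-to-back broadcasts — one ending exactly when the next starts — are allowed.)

5

Greedy by earliest finish: after sorting by end time, pick each interval compatible with the last pick.
By end time: (2,4), (2,5), (3,6), (3,7), (8,10), (7,11), (7,12), (10,14), (14,15), (20,21).
Pick (2,4); next start ≥ 4 → (8,10); next start ≥ 10 → (10,14); next start ≥ 14 → (14,15); next start ≥ 15 → (20,21).
Selected 5 broadcasts.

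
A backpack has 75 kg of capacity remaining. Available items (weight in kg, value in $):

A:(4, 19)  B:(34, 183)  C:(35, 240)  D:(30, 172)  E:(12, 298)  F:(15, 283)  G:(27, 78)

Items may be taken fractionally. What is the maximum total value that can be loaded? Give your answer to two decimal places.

Order: E (298/12=24.83) > F (283/15=18.87) > C (240/35=6.86) > D (172/30=5.73) > B (183/34=5.38) > A (19/4=4.75) > G (78/27=2.89)
Fill: take E (12 @ 298) → take F (15 @ 283) → take C (35 @ 240) → take 13/30 of D → 74.53; 75/75 used.
Total value = 895.53

895.53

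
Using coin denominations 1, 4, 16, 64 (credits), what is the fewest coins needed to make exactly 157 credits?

7

Greedy: take as many of the largest coin as possible, then repeat with the remainder.
157 = 2×64 + 1×16 + 3×4 + 1×1
Total coins = 2 + 1 + 3 + 1 = 7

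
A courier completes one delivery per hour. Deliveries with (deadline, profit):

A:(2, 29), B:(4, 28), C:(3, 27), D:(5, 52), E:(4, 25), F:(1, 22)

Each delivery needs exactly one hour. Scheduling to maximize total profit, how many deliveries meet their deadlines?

Profit order: D=52 A=29 B=28 C=27 E=25 F=22
Assign: D→slot 5, A→slot 2, B→slot 4, C→slot 3, E→slot 1, F skipped.
Slots: [1:E] [2:A] [3:C] [4:B] [5:D]
5 of 6 scheduled.

5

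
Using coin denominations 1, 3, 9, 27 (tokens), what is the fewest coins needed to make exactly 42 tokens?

4

Use the largest denomination that fits, subtract, and repeat.
42 − 1×27→15 − 1×9→6 − 2×3→0
Total coins = 1 + 1 + 2 = 4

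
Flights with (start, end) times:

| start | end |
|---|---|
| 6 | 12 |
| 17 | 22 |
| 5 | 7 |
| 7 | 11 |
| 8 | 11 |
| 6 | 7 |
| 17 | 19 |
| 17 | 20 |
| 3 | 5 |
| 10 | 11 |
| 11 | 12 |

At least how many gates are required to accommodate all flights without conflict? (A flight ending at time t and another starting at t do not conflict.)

4

The answer is the maximum number of intervals overlapping at any instant.
starts: [3, 5, 6, 6, 7, 8, 10, 11, 17, 17, 17]
ends:   [5, 7, 7, 11, 11, 11, 12, 12, 19, 20, 22]
s3→1 e5→0 s5→1 s6→2 s6→3 e7→2 e7→1 s7→2 s8→3 s10→4  — peak 4.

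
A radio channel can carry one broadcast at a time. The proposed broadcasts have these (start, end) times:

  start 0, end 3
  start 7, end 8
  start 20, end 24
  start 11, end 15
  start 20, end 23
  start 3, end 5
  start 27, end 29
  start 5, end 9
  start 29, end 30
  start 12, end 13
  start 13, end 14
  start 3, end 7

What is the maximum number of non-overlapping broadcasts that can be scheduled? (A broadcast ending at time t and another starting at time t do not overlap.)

8

By end time: (0,3), (3,5), (3,7), (7,8), (5,9), (12,13), (13,14), (11,15), (20,23), (20,24), (27,29), (29,30).
Pick (0,3); next start ≥ 3 → (3,5); next start ≥ 5 → (7,8); next start ≥ 8 → (12,13); next start ≥ 13 → (13,14); next start ≥ 14 → (20,23); next start ≥ 23 → (27,29); next start ≥ 29 → (29,30).
Selected 8 broadcasts.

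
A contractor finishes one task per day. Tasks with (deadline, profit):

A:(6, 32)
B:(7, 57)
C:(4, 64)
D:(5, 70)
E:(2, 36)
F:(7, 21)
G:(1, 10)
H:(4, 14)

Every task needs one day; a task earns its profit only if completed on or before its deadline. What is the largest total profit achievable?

Take jobs in profit order; each goes to the latest open slot no later than its deadline.
Profit order: D=70 C=64 B=57 E=36 A=32 F=21 H=14 G=10
Assign: D→slot 5, C→slot 4, B→slot 7, E→slot 2, A→slot 6, F→slot 3, H→slot 1, G skipped.
Slots: [1:H] [2:E] [3:F] [4:C] [5:D] [6:A] [7:B]
Profit = 14 + 36 + 21 + 64 + 70 + 32 + 57 = 294

294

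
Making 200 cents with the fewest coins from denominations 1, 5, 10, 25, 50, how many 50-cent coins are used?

4

200 = 4×50
Count of 50: 4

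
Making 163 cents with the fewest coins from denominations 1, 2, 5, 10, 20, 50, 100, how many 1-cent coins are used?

1

163 − 1×100→63 − 1×50→13 − 1×10→3 − 1×2→1 − 1×1→0
Count of 1: 1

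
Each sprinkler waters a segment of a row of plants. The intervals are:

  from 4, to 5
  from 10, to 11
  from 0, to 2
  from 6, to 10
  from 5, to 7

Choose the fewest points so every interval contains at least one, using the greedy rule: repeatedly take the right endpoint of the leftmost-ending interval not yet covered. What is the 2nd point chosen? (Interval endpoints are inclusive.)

Process intervals by earliest right end; each time one isn't hit yet, stab at its right endpoint.
Sorted: [0,2] [4,5] [5,7] [6,10] [10,11]
{[0,2]} hit by 2; {[4,5],[5,7]} hit by 5; {[6,10],[10,11]} hit by 10.
Points: 2, 5, 10 (3 total).

5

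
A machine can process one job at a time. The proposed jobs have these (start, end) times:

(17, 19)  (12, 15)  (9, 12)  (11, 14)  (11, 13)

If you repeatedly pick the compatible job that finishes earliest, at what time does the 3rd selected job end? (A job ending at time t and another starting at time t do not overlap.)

19

Order by finish time; keep every interval that doesn't clash with the previous kept one.
By end time: (9,12), (11,13), (11,14), (12,15), (17,19).
Pick (9,12); next start ≥ 12 → (12,15); next start ≥ 15 → (17,19).
Selected: (9,12) (12,15) (17,19)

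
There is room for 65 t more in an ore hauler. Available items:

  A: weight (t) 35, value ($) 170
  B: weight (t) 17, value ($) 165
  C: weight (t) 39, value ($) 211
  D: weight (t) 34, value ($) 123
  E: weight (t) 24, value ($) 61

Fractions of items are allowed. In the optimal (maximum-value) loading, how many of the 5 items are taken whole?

2

Ratios (sorted): B 9.71, C 5.41, A 4.86, D 3.62, E 2.54
take B (17 @ 165); take C (39 @ 211); take 9/35 of A → 43.71. Capacity used 65/65.
2 item(s) taken whole; one partial (take 9/35 of A).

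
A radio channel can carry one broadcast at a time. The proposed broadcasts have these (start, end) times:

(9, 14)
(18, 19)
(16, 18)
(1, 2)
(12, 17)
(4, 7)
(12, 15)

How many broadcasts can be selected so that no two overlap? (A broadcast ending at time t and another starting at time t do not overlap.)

Sorted by end: (1,2)  (4,7)  (9,14)  (12,15)  (12,17)  (16,18)  (18,19)
take (1,2); take (4,7); take (9,14); take (16,18); take (18,19).
Selected 5 broadcasts.

5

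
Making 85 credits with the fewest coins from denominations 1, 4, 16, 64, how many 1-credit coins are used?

1

Greedy: take as many of the largest coin as possible, then repeat with the remainder.
85 = 1×64 + 1×16 + 1×4 + 1×1
Count of 1: 1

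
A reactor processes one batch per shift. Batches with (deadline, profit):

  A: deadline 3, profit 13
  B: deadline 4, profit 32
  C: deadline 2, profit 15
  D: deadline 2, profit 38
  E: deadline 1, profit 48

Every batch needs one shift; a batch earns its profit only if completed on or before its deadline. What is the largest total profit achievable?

Sort by profit descending; place each in the latest free slot ≤ its deadline.
By profit: E(d1,48), D(d2,38), B(d4,32), C(d2,15), A(d3,13)
E→slot 1; D→slot 2; B→slot 4; C skipped; A→slot 3.
Profit = 48 + 38 + 13 + 32 = 131

131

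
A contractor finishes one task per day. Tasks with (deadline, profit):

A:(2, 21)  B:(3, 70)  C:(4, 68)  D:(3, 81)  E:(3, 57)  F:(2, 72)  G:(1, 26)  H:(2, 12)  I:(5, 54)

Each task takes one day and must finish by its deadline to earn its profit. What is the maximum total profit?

345

Sort by profit descending; place each in the latest free slot ≤ its deadline.
By profit: D(d3,81), F(d2,72), B(d3,70), C(d4,68), E(d3,57), I(d5,54), G(d1,26), A(d2,21), H(d2,12)
D→slot 3; F→slot 2; B→slot 1; C→slot 4; E skipped; I→slot 5; G skipped; A skipped; H skipped.
Profit = 70 + 72 + 81 + 68 + 54 = 345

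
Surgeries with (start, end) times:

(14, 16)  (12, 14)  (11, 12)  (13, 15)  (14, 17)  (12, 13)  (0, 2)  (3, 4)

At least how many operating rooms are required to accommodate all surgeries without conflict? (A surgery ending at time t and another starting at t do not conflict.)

3

starts: [0, 3, 11, 12, 12, 13, 14, 14]
ends:   [2, 4, 12, 13, 14, 15, 16, 17]
s0→1 e2→0 s3→1 e4→0 s11→1 e12→0 s12→1 s12→2 e13→1 s13→2 e14→1 s14→2 s14→3  — peak 3.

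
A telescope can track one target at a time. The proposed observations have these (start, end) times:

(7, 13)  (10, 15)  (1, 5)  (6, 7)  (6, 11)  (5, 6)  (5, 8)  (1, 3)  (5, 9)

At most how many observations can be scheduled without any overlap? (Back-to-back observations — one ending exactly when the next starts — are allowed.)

4

By end time: (1,3), (1,5), (5,6), (6,7), (5,8), (5,9), (6,11), (7,13), (10,15).
Pick (1,3); next start ≥ 3 → (5,6); next start ≥ 6 → (6,7); next start ≥ 7 → (7,13).
Selected 4 observations.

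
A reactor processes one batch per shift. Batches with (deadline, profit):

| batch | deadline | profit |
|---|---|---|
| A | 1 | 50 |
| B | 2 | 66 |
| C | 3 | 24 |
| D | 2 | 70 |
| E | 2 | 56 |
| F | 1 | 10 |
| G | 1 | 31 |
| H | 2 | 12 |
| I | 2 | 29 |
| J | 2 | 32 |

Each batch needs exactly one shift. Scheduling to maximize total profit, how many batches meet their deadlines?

By profit: D(d2,70), B(d2,66), E(d2,56), A(d1,50), J(d2,32), G(d1,31), I(d2,29), C(d3,24), H(d2,12), F(d1,10)
D→slot 2; B→slot 1; E skipped; A skipped; J skipped; G skipped; I skipped; C→slot 3; H skipped; F skipped.
3 of 10 scheduled.

3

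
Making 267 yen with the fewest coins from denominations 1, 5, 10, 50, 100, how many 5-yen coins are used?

267 = 2×100 + 1×50 + 1×10 + 1×5 + 2×1
Count of 5: 1

1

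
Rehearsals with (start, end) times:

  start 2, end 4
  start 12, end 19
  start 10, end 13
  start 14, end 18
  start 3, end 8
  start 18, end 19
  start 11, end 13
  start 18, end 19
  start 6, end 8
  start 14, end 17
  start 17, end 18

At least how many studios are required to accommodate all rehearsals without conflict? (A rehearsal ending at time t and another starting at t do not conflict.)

Events (time:±→running): 2:+→1 3:+→2 4:-→1 6:+→2 8:-→1 8:-→0 10:+→1 11:+→2 12:+→3 … peak 3.

3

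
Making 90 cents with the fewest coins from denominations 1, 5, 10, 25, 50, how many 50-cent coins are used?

Use the largest denomination that fits, subtract, and repeat.
90 = 1×50 + 1×25 + 1×10 + 1×5
Count of 50: 1

1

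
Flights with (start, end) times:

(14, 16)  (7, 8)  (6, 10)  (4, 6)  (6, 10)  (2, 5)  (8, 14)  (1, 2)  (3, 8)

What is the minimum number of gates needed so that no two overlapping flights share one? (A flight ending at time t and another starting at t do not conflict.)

starts: [1, 2, 3, 4, 6, 6, 7, 8, 14]
ends:   [2, 5, 6, 8, 8, 10, 10, 14, 16]
s1→1 e2→0 s2→1 s3→2 s4→3 e5→2 e6→1 s6→2 s6→3 s7→4  — peak 4.

4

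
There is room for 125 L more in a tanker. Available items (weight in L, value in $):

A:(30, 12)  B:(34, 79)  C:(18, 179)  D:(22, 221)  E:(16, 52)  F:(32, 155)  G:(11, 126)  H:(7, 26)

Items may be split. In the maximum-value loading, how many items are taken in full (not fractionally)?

Sort by value per unit weight and fill in that order.
Order: G (126/11=11.45) > D (221/22=10.05) > C (179/18=9.94) > F (155/32=4.84) > H (26/7=3.71) > E (52/16=3.25) > B (79/34=2.32) > A (12/30=0.40)
Fill: take G (11 @ 126) → take D (22 @ 221) → take C (18 @ 179) → take F (32 @ 155) → take H (7 @ 26) → take E (16 @ 52) → take 19/34 of B → 44.15; 125/125 used.
6 item(s) taken whole; one partial (take 19/34 of B).

6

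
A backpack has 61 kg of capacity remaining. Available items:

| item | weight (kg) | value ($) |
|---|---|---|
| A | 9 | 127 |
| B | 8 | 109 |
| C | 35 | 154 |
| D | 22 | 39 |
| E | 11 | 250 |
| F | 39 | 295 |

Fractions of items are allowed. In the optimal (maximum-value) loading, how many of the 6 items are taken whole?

Ratios (sorted): E 22.73, A 14.11, B 13.62, F 7.56, C 4.40, D 1.77
take E (11 @ 250); take A (9 @ 127); take B (8 @ 109); take 33/39 of F → 249.62. Capacity used 61/61.
3 item(s) taken whole; one partial (take 33/39 of F).

3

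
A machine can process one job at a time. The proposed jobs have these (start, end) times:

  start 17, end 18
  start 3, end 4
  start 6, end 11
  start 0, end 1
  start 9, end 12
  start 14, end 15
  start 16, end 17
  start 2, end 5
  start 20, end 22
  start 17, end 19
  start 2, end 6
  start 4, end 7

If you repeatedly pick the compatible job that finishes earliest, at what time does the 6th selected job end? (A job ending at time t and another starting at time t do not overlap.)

17

Order by finish time; keep every interval that doesn't clash with the previous kept one.
By end time: (0,1), (3,4), (2,5), (2,6), (4,7), (6,11), (9,12), (14,15), (16,17), (17,18), (17,19), (20,22).
Pick (0,1); next start ≥ 1 → (3,4); next start ≥ 4 → (4,7); next start ≥ 7 → (9,12); next start ≥ 12 → (14,15); next start ≥ 15 → (16,17); next start ≥ 17 → (17,18); next start ≥ 18 → (20,22).
Selected: (0,1) (3,4) (4,7) (9,12) (14,15) (16,17) (17,18) (20,22)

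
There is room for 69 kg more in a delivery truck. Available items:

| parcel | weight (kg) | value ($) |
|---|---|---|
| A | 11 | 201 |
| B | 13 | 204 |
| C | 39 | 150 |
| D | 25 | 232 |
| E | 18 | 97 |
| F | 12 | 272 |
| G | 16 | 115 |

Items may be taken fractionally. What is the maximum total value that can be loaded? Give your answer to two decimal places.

966.50

Order: F (272/12=22.67) > A (201/11=18.27) > B (204/13=15.69) > D (232/25=9.28) > G (115/16=7.19) > E (97/18=5.39) > C (150/39=3.85)
Fill: take F (12 @ 272) → take A (11 @ 201) → take B (13 @ 204) → take D (25 @ 232) → take 8/16 of G → 57.50; 69/69 used.
Total value = 966.50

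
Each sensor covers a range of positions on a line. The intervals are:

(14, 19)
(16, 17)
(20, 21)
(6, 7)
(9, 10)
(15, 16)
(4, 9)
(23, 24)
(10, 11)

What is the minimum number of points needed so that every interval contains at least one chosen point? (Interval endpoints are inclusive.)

5

Process intervals by earliest right end; each time one isn't hit yet, stab at its right endpoint.
Sorted: [6,7] [4,9] [9,10] [10,11] [15,16] [16,17] [14,19] [20,21] [23,24]
{[6,7],[4,9]} hit by 7; {[9,10],[10,11]} hit by 10; {[15,16],[16,17],[14,19]} hit by 16; {[20,21]} hit by 21; {[23,24]} hit by 24.
Points: 7, 10, 16, 21, 24 (5 total).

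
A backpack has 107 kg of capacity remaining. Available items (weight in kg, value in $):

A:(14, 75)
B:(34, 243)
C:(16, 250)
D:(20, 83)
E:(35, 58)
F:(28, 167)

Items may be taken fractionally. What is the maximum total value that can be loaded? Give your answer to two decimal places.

797.25

Sort by value per unit weight and fill in that order.
Ratios (sorted): C 15.62, B 7.15, F 5.96, A 5.36, D 4.15, E 1.66
take C (16 @ 250); take B (34 @ 243); take F (28 @ 167); take A (14 @ 75); take 15/20 of D → 62.25. Capacity used 107/107.
Total value = 797.25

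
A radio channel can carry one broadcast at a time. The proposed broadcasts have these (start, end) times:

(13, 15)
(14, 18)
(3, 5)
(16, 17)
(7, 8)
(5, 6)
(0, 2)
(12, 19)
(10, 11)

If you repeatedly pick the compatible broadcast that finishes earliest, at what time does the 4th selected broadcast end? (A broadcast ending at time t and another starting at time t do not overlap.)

8

Sort by end time and greedily take each interval whose start is ≥ the last chosen end.
Sorted by end: (0,2)  (3,5)  (5,6)  (7,8)  (10,11)  (13,15)  (16,17)  (14,18)  (12,19)
take (0,2); take (3,5); take (5,6); take (7,8); take (10,11); take (13,15); take (16,17); skip (14,18).
Selected: (0,2) (3,5) (5,6) (7,8) (10,11) (13,15) (16,17)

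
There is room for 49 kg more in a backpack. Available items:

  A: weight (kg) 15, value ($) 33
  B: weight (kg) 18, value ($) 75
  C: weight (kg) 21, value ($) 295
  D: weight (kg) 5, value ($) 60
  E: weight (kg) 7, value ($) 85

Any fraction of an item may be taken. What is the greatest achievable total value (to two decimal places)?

Ratios (sorted): C 14.05, E 12.14, D 12.00, B 4.17, A 2.20
take C (21 @ 295); take E (7 @ 85); take D (5 @ 60); take 16/18 of B → 66.67. Capacity used 49/49.
Total value = 506.67

506.67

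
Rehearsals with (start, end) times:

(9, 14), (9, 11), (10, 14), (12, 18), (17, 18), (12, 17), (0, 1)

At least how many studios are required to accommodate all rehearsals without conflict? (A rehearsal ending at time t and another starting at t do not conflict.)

4

Events (time:±→running): 0:+→1 1:-→0 9:+→1 9:+→2 10:+→3 11:-→2 12:+→3 12:+→4 … peak 4.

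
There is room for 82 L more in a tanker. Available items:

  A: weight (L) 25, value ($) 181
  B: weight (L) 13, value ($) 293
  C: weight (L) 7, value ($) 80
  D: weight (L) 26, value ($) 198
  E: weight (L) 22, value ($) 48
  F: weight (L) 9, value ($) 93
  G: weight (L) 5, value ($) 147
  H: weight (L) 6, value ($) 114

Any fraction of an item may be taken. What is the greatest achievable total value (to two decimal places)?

1040.84

Greedy by value/weight ratio, highest first.
Order: G (147/5=29.40) > B (293/13=22.54) > H (114/6=19.00) > C (80/7=11.43) > F (93/9=10.33) > D (198/26=7.62) > A (181/25=7.24) > E (48/22=2.18)
Fill: take G (5 @ 147) → take B (13 @ 293) → take H (6 @ 114) → take C (7 @ 80) → take F (9 @ 93) → take D (26 @ 198) → take 16/25 of A → 115.84; 82/82 used.
Total value = 1040.84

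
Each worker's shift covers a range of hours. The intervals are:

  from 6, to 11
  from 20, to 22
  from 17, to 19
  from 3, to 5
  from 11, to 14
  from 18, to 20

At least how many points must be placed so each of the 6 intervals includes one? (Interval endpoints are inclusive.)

Sort by right endpoint; whenever an interval is uncovered, place a point at its right end.
By right end: [3,5]  [6,11]  [11,14]  [17,19]  [18,20]  [20,22]
[3,5] uncovered → point at 5; [6,11] uncovered → point at 11; [17,19] uncovered → point at 19; [20,22] uncovered → point at 22.
Points: 5, 11, 19, 22 (4 total).

4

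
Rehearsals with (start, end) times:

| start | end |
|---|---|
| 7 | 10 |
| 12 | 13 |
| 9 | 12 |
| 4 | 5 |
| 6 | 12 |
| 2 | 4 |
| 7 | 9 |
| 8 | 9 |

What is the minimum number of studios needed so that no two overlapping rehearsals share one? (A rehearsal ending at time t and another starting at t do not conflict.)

4

Count concurrent intervals with a sweep; the peak is the room count.
starts: [2, 4, 6, 7, 7, 8, 9, 12]
ends:   [4, 5, 9, 9, 10, 12, 12, 13]
s2→1 e4→0 s4→1 e5→0 s6→1 s7→2 s7→3 s8→4  — peak 4.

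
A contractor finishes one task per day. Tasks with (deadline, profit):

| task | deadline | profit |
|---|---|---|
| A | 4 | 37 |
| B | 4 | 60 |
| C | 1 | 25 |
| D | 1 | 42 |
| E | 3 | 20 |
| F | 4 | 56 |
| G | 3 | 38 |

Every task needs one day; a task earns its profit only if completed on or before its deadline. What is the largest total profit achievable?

Take jobs in profit order; each goes to the latest open slot no later than its deadline.
Profit order: B=60 F=56 D=42 G=38 A=37 C=25 E=20
Assign: B→slot 4, F→slot 3, D→slot 1, G→slot 2, A skipped, C skipped, E skipped.
Slots: [1:D] [2:G] [3:F] [4:B]
Profit = 42 + 38 + 56 + 60 = 196

196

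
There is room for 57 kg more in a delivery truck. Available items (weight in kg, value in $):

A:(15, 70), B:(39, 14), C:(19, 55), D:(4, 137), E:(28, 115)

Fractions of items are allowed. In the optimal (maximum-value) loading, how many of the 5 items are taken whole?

3

Ratios (sorted): D 34.25, A 4.67, E 4.11, C 2.89, B 0.36
take D (4 @ 137); take A (15 @ 70); take E (28 @ 115); take 10/19 of C → 28.95. Capacity used 57/57.
3 item(s) taken whole; one partial (take 10/19 of C).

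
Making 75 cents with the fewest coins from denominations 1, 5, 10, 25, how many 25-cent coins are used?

3

Use the largest denomination that fits, subtract, and repeat.
75 − 3×25→0
Count of 25: 3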